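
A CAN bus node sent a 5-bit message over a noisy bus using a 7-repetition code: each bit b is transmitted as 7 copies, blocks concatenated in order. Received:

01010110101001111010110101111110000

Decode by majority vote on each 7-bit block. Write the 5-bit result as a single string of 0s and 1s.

Block 1 (0101011): 4 ones → 1
Block 2 (0101001): 3 ones → 0
Block 3 (1110101): 5 ones → 1
Block 4 (1010111): 5 ones → 1
Block 5 (1110000): 3 ones → 0

10110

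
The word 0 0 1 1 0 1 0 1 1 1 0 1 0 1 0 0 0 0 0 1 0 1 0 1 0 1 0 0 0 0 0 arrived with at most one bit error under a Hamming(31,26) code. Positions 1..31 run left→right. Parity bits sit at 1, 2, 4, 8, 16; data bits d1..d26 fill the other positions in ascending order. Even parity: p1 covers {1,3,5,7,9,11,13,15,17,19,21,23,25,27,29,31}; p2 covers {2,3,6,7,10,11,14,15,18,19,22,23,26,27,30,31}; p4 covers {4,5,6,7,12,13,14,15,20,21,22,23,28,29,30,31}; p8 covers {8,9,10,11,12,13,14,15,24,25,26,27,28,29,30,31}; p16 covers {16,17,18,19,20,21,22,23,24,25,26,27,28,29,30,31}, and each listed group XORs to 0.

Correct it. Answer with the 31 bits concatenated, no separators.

0011010011010100000101010100000

s1 (pos 1,3,5,7,9,11,13,15,17,19,21,23,25,27,29,31): 0⊕1⊕0⊕0⊕1⊕0⊕0⊕0⊕0⊕0⊕0⊕0⊕0⊕0⊕0⊕0 = 0
s2 (pos 2,3,6,7,10,11,14,15,18,19,22,23,26,27,30,31): 0⊕1⊕1⊕0⊕1⊕0⊕1⊕0⊕0⊕0⊕1⊕0⊕1⊕0⊕0⊕0 = 0
s4 (pos 4,5,6,7,12,13,14,15,20,21,22,23,28,29,30,31): 1⊕0⊕1⊕0⊕1⊕0⊕1⊕0⊕1⊕0⊕1⊕0⊕0⊕0⊕0⊕0 = 0
s8 (pos 8,9,10,11,12,13,14,15,24,25,26,27,28,29,30,31): 1⊕1⊕1⊕0⊕1⊕0⊕1⊕0⊕1⊕0⊕1⊕0⊕0⊕0⊕0⊕0 = 1
s16 (pos 16,17,18,19,20,21,22,23,24,25,26,27,28,29,30,31): 0⊕0⊕0⊕0⊕1⊕0⊕1⊕0⊕1⊕0⊕1⊕0⊕0⊕0⊕0⊕0 = 0
Syndrome s16…s1 = 01000 → error at position 8.
Flip position 8: 0011010111010100000101010100000 → 0011010011010100000101010100000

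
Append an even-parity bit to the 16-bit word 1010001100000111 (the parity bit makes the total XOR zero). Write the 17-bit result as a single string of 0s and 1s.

10100011000001111

XOR of the 16 data bits: 1⊕0⊕1⊕0⊕0⊕0⊕1⊕1⊕0⊕0⊕0⊕0⊕0⊕1⊕1⊕1 = 1
Parity bit = 1 (so all 17 bits XOR to 0).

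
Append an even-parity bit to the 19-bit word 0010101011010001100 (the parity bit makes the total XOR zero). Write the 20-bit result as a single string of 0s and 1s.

XOR of the 19 data bits: 0⊕0⊕1⊕0⊕1⊕0⊕1⊕0⊕1⊕1⊕0⊕1⊕0⊕0⊕0⊕1⊕1⊕0⊕0 = 0
Parity bit = 0 (so all 20 bits XOR to 0).

00101010110100011000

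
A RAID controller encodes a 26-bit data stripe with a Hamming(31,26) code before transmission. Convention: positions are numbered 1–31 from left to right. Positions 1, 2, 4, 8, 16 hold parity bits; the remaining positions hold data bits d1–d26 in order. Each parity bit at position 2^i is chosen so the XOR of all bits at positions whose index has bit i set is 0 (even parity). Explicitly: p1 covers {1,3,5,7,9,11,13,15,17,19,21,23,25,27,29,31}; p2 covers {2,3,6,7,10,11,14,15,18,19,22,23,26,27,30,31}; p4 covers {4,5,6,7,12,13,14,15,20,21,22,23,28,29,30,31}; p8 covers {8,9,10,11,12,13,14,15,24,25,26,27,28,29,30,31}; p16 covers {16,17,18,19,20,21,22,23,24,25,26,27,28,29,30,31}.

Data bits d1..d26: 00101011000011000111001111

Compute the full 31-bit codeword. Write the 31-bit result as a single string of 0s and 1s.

1101010110110001011000111001111

Place data at non-parity positions: p1 p2 0 p4 0 1 0 p8 1 0 1 1 0 0 0 p16 0 1 1 0 0 0 1 1 1 0 0 1 1 1 1
p1 (pos 1,3,5,7,9,11,13,15,17,19,21,23,25,27,29,31): XOR of data positions = 0⊕0⊕0⊕1⊕1⊕0⊕0⊕0⊕1⊕0⊕1⊕1⊕0⊕1⊕1 = 1
p2 (pos 2,3,6,7,10,11,14,15,18,19,22,23,26,27,30,31): XOR of data positions = 0⊕1⊕0⊕0⊕1⊕0⊕0⊕1⊕1⊕0⊕1⊕0⊕0⊕1⊕1 = 1
p4 (pos 4,5,6,7,12,13,14,15,20,21,22,23,28,29,30,31): XOR of data positions = 0⊕1⊕0⊕1⊕0⊕0⊕0⊕0⊕0⊕0⊕1⊕1⊕1⊕1⊕1 = 1
p8 (pos 8,9,10,11,12,13,14,15,24,25,26,27,28,29,30,31): XOR of data positions = 1⊕0⊕1⊕1⊕0⊕0⊕0⊕1⊕1⊕0⊕0⊕1⊕1⊕1⊕1 = 1
p16 (pos 16,17,18,19,20,21,22,23,24,25,26,27,28,29,30,31): XOR of data positions = 0⊕1⊕1⊕0⊕0⊕0⊕1⊕1⊕1⊕0⊕0⊕1⊕1⊕1⊕1 = 1
Codeword: 1101010110110001011000111001111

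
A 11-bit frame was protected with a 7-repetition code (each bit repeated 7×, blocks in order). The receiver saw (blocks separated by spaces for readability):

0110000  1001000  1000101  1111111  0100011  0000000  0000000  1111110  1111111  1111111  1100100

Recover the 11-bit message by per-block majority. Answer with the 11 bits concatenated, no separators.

00010001110

Block 1 (0110000): 2 ones → 0
Block 2 (1001000): 2 ones → 0
Block 3 (1000101): 3 ones → 0
Block 4 (1111111): 7 ones → 1
Block 5 (0100011): 3 ones → 0
Block 6 (0000000): 0 ones → 0
Block 7 (0000000): 0 ones → 0
Block 8 (1111110): 6 ones → 1
Block 9 (1111111): 7 ones → 1
Block 10 (1111111): 7 ones → 1
Block 11 (1100100): 3 ones → 0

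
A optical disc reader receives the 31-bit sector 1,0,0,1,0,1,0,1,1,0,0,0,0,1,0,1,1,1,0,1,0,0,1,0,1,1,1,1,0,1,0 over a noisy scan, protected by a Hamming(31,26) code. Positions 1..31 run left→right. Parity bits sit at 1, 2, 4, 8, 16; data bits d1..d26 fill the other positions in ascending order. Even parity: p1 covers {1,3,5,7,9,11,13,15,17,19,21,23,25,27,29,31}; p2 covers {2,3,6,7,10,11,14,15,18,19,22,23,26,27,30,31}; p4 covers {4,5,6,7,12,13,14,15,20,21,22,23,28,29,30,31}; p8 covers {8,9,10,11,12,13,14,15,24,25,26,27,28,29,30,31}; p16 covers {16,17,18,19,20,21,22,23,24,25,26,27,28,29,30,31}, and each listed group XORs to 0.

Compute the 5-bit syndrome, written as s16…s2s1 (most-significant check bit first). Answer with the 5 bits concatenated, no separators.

s1 (pos 1,3,5,7,9,11,13,15,17,19,21,23,25,27,29,31): 1⊕0⊕0⊕0⊕1⊕0⊕0⊕0⊕1⊕0⊕0⊕1⊕1⊕1⊕0⊕0 = 0
s2 (pos 2,3,6,7,10,11,14,15,18,19,22,23,26,27,30,31): 0⊕0⊕1⊕0⊕0⊕0⊕1⊕0⊕1⊕0⊕0⊕1⊕1⊕1⊕1⊕0 = 1
s4 (pos 4,5,6,7,12,13,14,15,20,21,22,23,28,29,30,31): 1⊕0⊕1⊕0⊕0⊕0⊕1⊕0⊕1⊕0⊕0⊕1⊕1⊕0⊕1⊕0 = 1
s8 (pos 8,9,10,11,12,13,14,15,24,25,26,27,28,29,30,31): 1⊕1⊕0⊕0⊕0⊕0⊕1⊕0⊕0⊕1⊕1⊕1⊕1⊕0⊕1⊕0 = 0
s16 (pos 16,17,18,19,20,21,22,23,24,25,26,27,28,29,30,31): 1⊕1⊕1⊕0⊕1⊕0⊕0⊕1⊕0⊕1⊕1⊕1⊕1⊕0⊕1⊕0 = 0
Syndrome s16…s1 = 00110 → error at position 6.

00110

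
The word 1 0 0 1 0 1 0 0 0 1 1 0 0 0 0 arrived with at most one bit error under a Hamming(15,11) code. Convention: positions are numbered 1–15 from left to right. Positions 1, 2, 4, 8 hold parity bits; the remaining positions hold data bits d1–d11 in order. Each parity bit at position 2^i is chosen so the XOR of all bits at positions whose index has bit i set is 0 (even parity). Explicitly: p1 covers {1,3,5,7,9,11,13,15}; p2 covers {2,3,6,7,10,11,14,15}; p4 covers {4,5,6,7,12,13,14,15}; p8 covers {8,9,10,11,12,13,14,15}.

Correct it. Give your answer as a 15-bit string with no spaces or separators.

110101000110000

s1 (pos 1,3,5,7,9,11,13,15): 1⊕0⊕0⊕0⊕0⊕1⊕0⊕0 = 0
s2 (pos 2,3,6,7,10,11,14,15): 0⊕0⊕1⊕0⊕1⊕1⊕0⊕0 = 1
s4 (pos 4,5,6,7,12,13,14,15): 1⊕0⊕1⊕0⊕0⊕0⊕0⊕0 = 0
s8 (pos 8,9,10,11,12,13,14,15): 0⊕0⊕1⊕1⊕0⊕0⊕0⊕0 = 0
Syndrome s8…s1 = 0010 → error at position 2.
Flip position 2: 100101000110000 → 110101000110000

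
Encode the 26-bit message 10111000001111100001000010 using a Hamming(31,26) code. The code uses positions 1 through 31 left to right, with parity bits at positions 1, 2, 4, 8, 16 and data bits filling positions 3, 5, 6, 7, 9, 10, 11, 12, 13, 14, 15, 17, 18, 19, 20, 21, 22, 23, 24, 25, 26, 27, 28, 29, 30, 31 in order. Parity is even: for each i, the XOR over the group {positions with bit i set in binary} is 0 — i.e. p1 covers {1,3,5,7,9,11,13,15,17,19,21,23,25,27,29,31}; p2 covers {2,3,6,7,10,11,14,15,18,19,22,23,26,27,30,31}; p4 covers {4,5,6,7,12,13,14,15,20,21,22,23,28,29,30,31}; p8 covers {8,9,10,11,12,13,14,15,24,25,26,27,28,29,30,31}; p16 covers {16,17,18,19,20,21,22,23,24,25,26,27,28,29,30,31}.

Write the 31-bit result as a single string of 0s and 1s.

1111011010000010111100001000010

Place data at non-parity positions: p1 p2 1 p4 0 1 1 p8 1 0 0 0 0 0 1 p16 1 1 1 1 0 0 0 0 1 0 0 0 0 1 0
p1 (pos 1,3,5,7,9,11,13,15,17,19,21,23,25,27,29,31): XOR of data positions = 1⊕0⊕1⊕1⊕0⊕0⊕1⊕1⊕1⊕0⊕0⊕1⊕0⊕0⊕0 = 1
p2 (pos 2,3,6,7,10,11,14,15,18,19,22,23,26,27,30,31): XOR of data positions = 1⊕1⊕1⊕0⊕0⊕0⊕1⊕1⊕1⊕0⊕0⊕0⊕0⊕1⊕0 = 1
p4 (pos 4,5,6,7,12,13,14,15,20,21,22,23,28,29,30,31): XOR of data positions = 0⊕1⊕1⊕0⊕0⊕0⊕1⊕1⊕0⊕0⊕0⊕0⊕0⊕1⊕0 = 1
p8 (pos 8,9,10,11,12,13,14,15,24,25,26,27,28,29,30,31): XOR of data positions = 1⊕0⊕0⊕0⊕0⊕0⊕1⊕0⊕1⊕0⊕0⊕0⊕0⊕1⊕0 = 0
p16 (pos 16,17,18,19,20,21,22,23,24,25,26,27,28,29,30,31): XOR of data positions = 1⊕1⊕1⊕1⊕0⊕0⊕0⊕0⊕1⊕0⊕0⊕0⊕0⊕1⊕0 = 0
Codeword: 1111011010000010111100001000010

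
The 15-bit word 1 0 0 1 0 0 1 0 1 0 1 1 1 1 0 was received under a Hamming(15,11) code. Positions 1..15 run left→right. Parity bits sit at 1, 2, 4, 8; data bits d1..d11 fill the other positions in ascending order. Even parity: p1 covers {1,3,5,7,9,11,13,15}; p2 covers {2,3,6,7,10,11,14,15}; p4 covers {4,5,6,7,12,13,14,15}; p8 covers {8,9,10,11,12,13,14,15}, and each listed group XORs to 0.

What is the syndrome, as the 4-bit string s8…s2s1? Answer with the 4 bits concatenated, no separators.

1111

s1 (pos 1,3,5,7,9,11,13,15): 1⊕0⊕0⊕1⊕1⊕1⊕1⊕0 = 1
s2 (pos 2,3,6,7,10,11,14,15): 0⊕0⊕0⊕1⊕0⊕1⊕1⊕0 = 1
s4 (pos 4,5,6,7,12,13,14,15): 1⊕0⊕0⊕1⊕1⊕1⊕1⊕0 = 1
s8 (pos 8,9,10,11,12,13,14,15): 0⊕1⊕0⊕1⊕1⊕1⊕1⊕0 = 1
Syndrome s8…s1 = 1111 → error at position 15.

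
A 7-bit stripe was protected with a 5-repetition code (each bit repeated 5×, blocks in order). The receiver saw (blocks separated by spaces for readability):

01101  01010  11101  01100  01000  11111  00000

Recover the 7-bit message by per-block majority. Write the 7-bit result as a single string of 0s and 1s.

1010010

Block 1 (01101): 3 ones → 1
Block 2 (01010): 2 ones → 0
Block 3 (11101): 4 ones → 1
Block 4 (01100): 2 ones → 0
Block 5 (01000): 1 one → 0
Block 6 (11111): 5 ones → 1
Block 7 (00000): 0 ones → 0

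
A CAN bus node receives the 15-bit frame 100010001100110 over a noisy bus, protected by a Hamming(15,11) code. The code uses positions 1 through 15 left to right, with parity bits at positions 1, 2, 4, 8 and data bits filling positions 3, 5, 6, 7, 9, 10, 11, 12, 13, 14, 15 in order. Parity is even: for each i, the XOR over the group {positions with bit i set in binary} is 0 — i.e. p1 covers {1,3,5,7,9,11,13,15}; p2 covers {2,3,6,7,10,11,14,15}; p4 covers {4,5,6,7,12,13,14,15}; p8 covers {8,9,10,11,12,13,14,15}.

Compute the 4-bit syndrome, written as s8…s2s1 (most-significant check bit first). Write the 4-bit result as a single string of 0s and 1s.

s1 (pos 1,3,5,7,9,11,13,15): 1⊕0⊕1⊕0⊕1⊕0⊕1⊕0 = 0
s2 (pos 2,3,6,7,10,11,14,15): 0⊕0⊕0⊕0⊕1⊕0⊕1⊕0 = 0
s4 (pos 4,5,6,7,12,13,14,15): 0⊕1⊕0⊕0⊕0⊕1⊕1⊕0 = 1
s8 (pos 8,9,10,11,12,13,14,15): 0⊕1⊕1⊕0⊕0⊕1⊕1⊕0 = 0
Syndrome s8…s1 = 0100 → error at position 4.

0100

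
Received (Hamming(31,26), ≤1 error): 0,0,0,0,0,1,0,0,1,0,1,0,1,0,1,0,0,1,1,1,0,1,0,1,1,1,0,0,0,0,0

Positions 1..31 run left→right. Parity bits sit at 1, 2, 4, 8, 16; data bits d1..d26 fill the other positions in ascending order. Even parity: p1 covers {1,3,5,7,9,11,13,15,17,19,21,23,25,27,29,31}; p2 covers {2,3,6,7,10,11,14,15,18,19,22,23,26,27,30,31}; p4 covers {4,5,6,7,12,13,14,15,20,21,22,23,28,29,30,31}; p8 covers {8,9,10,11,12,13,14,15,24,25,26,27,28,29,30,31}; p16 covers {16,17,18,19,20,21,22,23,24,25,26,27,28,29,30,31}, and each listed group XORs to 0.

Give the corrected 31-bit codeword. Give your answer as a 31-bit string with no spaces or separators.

0000010010101010011101011100010

s1 (pos 1,3,5,7,9,11,13,15,17,19,21,23,25,27,29,31): 0⊕0⊕0⊕0⊕1⊕1⊕1⊕1⊕0⊕1⊕0⊕0⊕1⊕0⊕0⊕0 = 0
s2 (pos 2,3,6,7,10,11,14,15,18,19,22,23,26,27,30,31): 0⊕0⊕1⊕0⊕0⊕1⊕0⊕1⊕1⊕1⊕1⊕0⊕1⊕0⊕0⊕0 = 1
s4 (pos 4,5,6,7,12,13,14,15,20,21,22,23,28,29,30,31): 0⊕0⊕1⊕0⊕0⊕1⊕0⊕1⊕1⊕0⊕1⊕0⊕0⊕0⊕0⊕0 = 1
s8 (pos 8,9,10,11,12,13,14,15,24,25,26,27,28,29,30,31): 0⊕1⊕0⊕1⊕0⊕1⊕0⊕1⊕1⊕1⊕1⊕0⊕0⊕0⊕0⊕0 = 1
s16 (pos 16,17,18,19,20,21,22,23,24,25,26,27,28,29,30,31): 0⊕0⊕1⊕1⊕1⊕0⊕1⊕0⊕1⊕1⊕1⊕0⊕0⊕0⊕0⊕0 = 1
Syndrome s16…s1 = 11110 → error at position 30.
Flip position 30: 0000010010101010011101011100000 → 0000010010101010011101011100010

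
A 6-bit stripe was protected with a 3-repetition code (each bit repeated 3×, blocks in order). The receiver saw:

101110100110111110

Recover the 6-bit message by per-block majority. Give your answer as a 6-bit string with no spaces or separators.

Block 1 (101): 2 ones → 1
Block 2 (110): 2 ones → 1
Block 3 (100): 1 one → 0
Block 4 (110): 2 ones → 1
Block 5 (111): 3 ones → 1
Block 6 (110): 2 ones → 1

110111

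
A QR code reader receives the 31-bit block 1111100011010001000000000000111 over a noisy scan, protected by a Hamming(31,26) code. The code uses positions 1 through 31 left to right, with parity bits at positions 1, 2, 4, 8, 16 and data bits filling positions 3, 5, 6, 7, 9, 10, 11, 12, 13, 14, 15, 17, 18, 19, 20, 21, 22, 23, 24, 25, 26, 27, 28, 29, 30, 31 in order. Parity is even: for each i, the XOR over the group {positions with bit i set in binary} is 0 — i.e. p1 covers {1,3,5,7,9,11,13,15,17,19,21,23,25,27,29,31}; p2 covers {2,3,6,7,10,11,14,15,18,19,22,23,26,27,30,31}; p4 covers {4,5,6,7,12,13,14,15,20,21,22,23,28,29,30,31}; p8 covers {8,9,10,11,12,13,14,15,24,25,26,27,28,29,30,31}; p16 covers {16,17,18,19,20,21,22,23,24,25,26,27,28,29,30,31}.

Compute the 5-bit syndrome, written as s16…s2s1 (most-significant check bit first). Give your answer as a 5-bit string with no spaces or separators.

s1 (pos 1,3,5,7,9,11,13,15,17,19,21,23,25,27,29,31): 1⊕1⊕1⊕0⊕1⊕0⊕0⊕0⊕0⊕0⊕0⊕0⊕0⊕0⊕1⊕1 = 0
s2 (pos 2,3,6,7,10,11,14,15,18,19,22,23,26,27,30,31): 1⊕1⊕0⊕0⊕1⊕0⊕0⊕0⊕0⊕0⊕0⊕0⊕0⊕0⊕1⊕1 = 1
s4 (pos 4,5,6,7,12,13,14,15,20,21,22,23,28,29,30,31): 1⊕1⊕0⊕0⊕1⊕0⊕0⊕0⊕0⊕0⊕0⊕0⊕0⊕1⊕1⊕1 = 0
s8 (pos 8,9,10,11,12,13,14,15,24,25,26,27,28,29,30,31): 0⊕1⊕1⊕0⊕1⊕0⊕0⊕0⊕0⊕0⊕0⊕0⊕0⊕1⊕1⊕1 = 0
s16 (pos 16,17,18,19,20,21,22,23,24,25,26,27,28,29,30,31): 1⊕0⊕0⊕0⊕0⊕0⊕0⊕0⊕0⊕0⊕0⊕0⊕0⊕1⊕1⊕1 = 0
Syndrome s16…s1 = 00010 → error at position 2.

00010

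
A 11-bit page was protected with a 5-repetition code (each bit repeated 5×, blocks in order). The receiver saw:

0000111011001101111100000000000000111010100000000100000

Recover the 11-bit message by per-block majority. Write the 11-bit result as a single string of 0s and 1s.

Block 1 (00001): 1 one → 0
Block 2 (11011): 4 ones → 1
Block 3 (00110): 2 ones → 0
Block 4 (11111): 5 ones → 1
Block 5 (00000): 0 ones → 0
Block 6 (00000): 0 ones → 0
Block 7 (00001): 1 one → 0
Block 8 (11010): 3 ones → 1
Block 9 (10000): 1 one → 0
Block 10 (00001): 1 one → 0
Block 11 (00000): 0 ones → 0

01010001000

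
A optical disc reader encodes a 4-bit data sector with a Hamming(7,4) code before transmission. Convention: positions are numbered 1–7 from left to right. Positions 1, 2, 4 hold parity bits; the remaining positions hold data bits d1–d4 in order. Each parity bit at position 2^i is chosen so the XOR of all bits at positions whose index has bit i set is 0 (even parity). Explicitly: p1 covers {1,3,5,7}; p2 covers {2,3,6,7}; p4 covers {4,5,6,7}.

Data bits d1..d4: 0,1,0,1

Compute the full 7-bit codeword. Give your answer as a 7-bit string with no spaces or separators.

Place data at non-parity positions: p1 p2 0 p4 1 0 1
p1 (pos 1,3,5,7): XOR of data positions = 0⊕1⊕1 = 0
p2 (pos 2,3,6,7): XOR of data positions = 0⊕0⊕1 = 1
p4 (pos 4,5,6,7): XOR of data positions = 1⊕0⊕1 = 0
Codeword: 0100101

0100101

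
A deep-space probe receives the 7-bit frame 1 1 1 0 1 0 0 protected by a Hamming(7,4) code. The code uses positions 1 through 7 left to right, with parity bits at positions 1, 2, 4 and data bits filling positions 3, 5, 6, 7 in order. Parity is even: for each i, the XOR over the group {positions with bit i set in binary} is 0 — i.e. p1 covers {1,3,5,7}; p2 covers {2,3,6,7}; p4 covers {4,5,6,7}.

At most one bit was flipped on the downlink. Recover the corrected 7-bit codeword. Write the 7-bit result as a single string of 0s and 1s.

s1 (pos 1,3,5,7): 1⊕1⊕1⊕0 = 1
s2 (pos 2,3,6,7): 1⊕1⊕0⊕0 = 0
s4 (pos 4,5,6,7): 0⊕1⊕0⊕0 = 1
Syndrome s4…s1 = 101 → error at position 5.
Flip position 5: 1110100 → 1110000

1110000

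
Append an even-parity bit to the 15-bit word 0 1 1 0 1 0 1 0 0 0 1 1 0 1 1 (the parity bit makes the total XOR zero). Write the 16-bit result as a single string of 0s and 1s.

0110101000110110

XOR of the 15 data bits: 0⊕1⊕1⊕0⊕1⊕0⊕1⊕0⊕0⊕0⊕1⊕1⊕0⊕1⊕1 = 0
Parity bit = 0 (so all 16 bits XOR to 0).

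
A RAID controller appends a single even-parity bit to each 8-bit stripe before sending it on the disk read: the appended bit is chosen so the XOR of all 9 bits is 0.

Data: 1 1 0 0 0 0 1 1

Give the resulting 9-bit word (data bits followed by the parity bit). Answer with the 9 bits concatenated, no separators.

XOR of the 8 data bits: 1⊕1⊕0⊕0⊕0⊕0⊕1⊕1 = 0
Parity bit = 0 (so all 9 bits XOR to 0).

110000110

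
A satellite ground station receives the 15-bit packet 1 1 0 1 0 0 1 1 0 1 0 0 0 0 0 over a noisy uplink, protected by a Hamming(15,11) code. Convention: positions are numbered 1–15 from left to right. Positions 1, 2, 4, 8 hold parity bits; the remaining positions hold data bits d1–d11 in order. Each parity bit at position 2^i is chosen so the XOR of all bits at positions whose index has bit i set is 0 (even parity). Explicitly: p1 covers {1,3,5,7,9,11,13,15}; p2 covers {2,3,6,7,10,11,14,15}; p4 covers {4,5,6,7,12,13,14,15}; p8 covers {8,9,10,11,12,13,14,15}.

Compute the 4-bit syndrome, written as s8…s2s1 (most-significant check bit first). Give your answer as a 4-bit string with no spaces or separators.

s1 (pos 1,3,5,7,9,11,13,15): 1⊕0⊕0⊕1⊕0⊕0⊕0⊕0 = 0
s2 (pos 2,3,6,7,10,11,14,15): 1⊕0⊕0⊕1⊕1⊕0⊕0⊕0 = 1
s4 (pos 4,5,6,7,12,13,14,15): 1⊕0⊕0⊕1⊕0⊕0⊕0⊕0 = 0
s8 (pos 8,9,10,11,12,13,14,15): 1⊕0⊕1⊕0⊕0⊕0⊕0⊕0 = 0
Syndrome s8…s1 = 0010 → error at position 2.

0010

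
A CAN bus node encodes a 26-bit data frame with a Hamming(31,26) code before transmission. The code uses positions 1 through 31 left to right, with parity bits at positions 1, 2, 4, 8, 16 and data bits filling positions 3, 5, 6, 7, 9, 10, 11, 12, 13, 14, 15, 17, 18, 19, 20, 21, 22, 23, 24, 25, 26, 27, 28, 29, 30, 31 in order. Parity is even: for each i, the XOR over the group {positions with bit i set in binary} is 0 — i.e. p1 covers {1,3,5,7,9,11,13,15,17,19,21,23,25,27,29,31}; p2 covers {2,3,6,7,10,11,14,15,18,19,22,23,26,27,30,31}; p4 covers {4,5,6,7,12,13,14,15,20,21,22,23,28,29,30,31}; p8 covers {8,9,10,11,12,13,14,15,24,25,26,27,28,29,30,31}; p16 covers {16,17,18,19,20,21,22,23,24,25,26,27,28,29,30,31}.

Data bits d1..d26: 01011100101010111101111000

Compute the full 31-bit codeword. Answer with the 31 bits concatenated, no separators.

Place data at non-parity positions: p1 p2 0 p4 1 0 1 p8 1 1 0 0 1 0 1 p16 0 1 0 1 1 1 1 0 1 1 1 1 0 0 0
p1 (pos 1,3,5,7,9,11,13,15,17,19,21,23,25,27,29,31): XOR of data positions = 0⊕1⊕1⊕1⊕0⊕1⊕1⊕0⊕0⊕1⊕1⊕1⊕1⊕0⊕0 = 1
p2 (pos 2,3,6,7,10,11,14,15,18,19,22,23,26,27,30,31): XOR of data positions = 0⊕0⊕1⊕1⊕0⊕0⊕1⊕1⊕0⊕1⊕1⊕1⊕1⊕0⊕0 = 0
p4 (pos 4,5,6,7,12,13,14,15,20,21,22,23,28,29,30,31): XOR of data positions = 1⊕0⊕1⊕0⊕1⊕0⊕1⊕1⊕1⊕1⊕1⊕1⊕0⊕0⊕0 = 1
p8 (pos 8,9,10,11,12,13,14,15,24,25,26,27,28,29,30,31): XOR of data positions = 1⊕1⊕0⊕0⊕1⊕0⊕1⊕0⊕1⊕1⊕1⊕1⊕0⊕0⊕0 = 0
p16 (pos 16,17,18,19,20,21,22,23,24,25,26,27,28,29,30,31): XOR of data positions = 0⊕1⊕0⊕1⊕1⊕1⊕1⊕0⊕1⊕1⊕1⊕1⊕0⊕0⊕0 = 1
Codeword: 1001101011001011010111101111000

1001101011001011010111101111000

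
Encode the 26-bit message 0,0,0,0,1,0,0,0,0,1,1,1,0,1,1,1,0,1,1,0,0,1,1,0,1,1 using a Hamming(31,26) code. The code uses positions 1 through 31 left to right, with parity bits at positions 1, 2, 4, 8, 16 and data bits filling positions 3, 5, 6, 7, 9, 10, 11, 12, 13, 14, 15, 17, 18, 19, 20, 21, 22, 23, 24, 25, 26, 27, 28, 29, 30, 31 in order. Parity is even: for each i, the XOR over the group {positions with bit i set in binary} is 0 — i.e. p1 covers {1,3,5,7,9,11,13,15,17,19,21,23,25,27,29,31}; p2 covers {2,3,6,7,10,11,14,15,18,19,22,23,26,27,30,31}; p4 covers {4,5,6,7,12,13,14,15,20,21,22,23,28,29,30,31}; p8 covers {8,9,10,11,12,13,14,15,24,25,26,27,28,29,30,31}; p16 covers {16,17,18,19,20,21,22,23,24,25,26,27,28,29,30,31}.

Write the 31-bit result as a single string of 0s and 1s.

0100000010000110101110110011011

Place data at non-parity positions: p1 p2 0 p4 0 0 0 p8 1 0 0 0 0 1 1 p16 1 0 1 1 1 0 1 1 0 0 1 1 0 1 1
p1 (pos 1,3,5,7,9,11,13,15,17,19,21,23,25,27,29,31): XOR of data positions = 0⊕0⊕0⊕1⊕0⊕0⊕1⊕1⊕1⊕1⊕1⊕0⊕1⊕0⊕1 = 0
p2 (pos 2,3,6,7,10,11,14,15,18,19,22,23,26,27,30,31): XOR of data positions = 0⊕0⊕0⊕0⊕0⊕1⊕1⊕0⊕1⊕0⊕1⊕0⊕1⊕1⊕1 = 1
p4 (pos 4,5,6,7,12,13,14,15,20,21,22,23,28,29,30,31): XOR of data positions = 0⊕0⊕0⊕0⊕0⊕1⊕1⊕1⊕1⊕0⊕1⊕1⊕0⊕1⊕1 = 0
p8 (pos 8,9,10,11,12,13,14,15,24,25,26,27,28,29,30,31): XOR of data positions = 1⊕0⊕0⊕0⊕0⊕1⊕1⊕1⊕0⊕0⊕1⊕1⊕0⊕1⊕1 = 0
p16 (pos 16,17,18,19,20,21,22,23,24,25,26,27,28,29,30,31): XOR of data positions = 1⊕0⊕1⊕1⊕1⊕0⊕1⊕1⊕0⊕0⊕1⊕1⊕0⊕1⊕1 = 0
Codeword: 0100000010000110101110110011011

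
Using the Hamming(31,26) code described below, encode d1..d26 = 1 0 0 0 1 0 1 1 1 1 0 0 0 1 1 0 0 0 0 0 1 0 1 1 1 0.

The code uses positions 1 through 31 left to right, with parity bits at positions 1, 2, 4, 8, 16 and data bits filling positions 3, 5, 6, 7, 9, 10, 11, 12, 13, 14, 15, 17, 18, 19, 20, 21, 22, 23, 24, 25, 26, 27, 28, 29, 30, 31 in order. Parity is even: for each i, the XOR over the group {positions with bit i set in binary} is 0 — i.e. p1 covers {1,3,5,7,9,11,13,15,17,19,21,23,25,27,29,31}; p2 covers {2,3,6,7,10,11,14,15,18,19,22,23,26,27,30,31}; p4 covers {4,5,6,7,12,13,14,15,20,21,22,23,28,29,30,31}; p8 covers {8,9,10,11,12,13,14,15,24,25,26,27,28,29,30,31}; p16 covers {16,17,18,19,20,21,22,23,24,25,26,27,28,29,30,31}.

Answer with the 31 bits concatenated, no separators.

Place data at non-parity positions: p1 p2 1 p4 0 0 0 p8 1 0 1 1 1 1 0 p16 0 0 1 1 0 0 0 0 0 1 0 1 1 1 0
p1 (pos 1,3,5,7,9,11,13,15,17,19,21,23,25,27,29,31): XOR of data positions = 1⊕0⊕0⊕1⊕1⊕1⊕0⊕0⊕1⊕0⊕0⊕0⊕0⊕1⊕0 = 0
p2 (pos 2,3,6,7,10,11,14,15,18,19,22,23,26,27,30,31): XOR of data positions = 1⊕0⊕0⊕0⊕1⊕1⊕0⊕0⊕1⊕0⊕0⊕1⊕0⊕1⊕0 = 0
p4 (pos 4,5,6,7,12,13,14,15,20,21,22,23,28,29,30,31): XOR of data positions = 0⊕0⊕0⊕1⊕1⊕1⊕0⊕1⊕0⊕0⊕0⊕1⊕1⊕1⊕0 = 1
p8 (pos 8,9,10,11,12,13,14,15,24,25,26,27,28,29,30,31): XOR of data positions = 1⊕0⊕1⊕1⊕1⊕1⊕0⊕0⊕0⊕1⊕0⊕1⊕1⊕1⊕0 = 1
p16 (pos 16,17,18,19,20,21,22,23,24,25,26,27,28,29,30,31): XOR of data positions = 0⊕0⊕1⊕1⊕0⊕0⊕0⊕0⊕0⊕1⊕0⊕1⊕1⊕1⊕0 = 0
Codeword: 0011000110111100001100000101110

0011000110111100001100000101110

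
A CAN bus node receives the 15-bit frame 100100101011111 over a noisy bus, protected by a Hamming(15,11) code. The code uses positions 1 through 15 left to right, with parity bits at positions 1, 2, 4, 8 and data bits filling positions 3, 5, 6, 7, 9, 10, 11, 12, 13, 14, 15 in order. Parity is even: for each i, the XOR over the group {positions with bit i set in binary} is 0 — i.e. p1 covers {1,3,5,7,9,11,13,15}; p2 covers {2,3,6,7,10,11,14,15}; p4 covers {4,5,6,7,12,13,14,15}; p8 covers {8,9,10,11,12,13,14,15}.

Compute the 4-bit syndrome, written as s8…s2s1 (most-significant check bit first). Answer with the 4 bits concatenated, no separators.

s1 (pos 1,3,5,7,9,11,13,15): 1⊕0⊕0⊕1⊕1⊕1⊕1⊕1 = 0
s2 (pos 2,3,6,7,10,11,14,15): 0⊕0⊕0⊕1⊕0⊕1⊕1⊕1 = 0
s4 (pos 4,5,6,7,12,13,14,15): 1⊕0⊕0⊕1⊕1⊕1⊕1⊕1 = 0
s8 (pos 8,9,10,11,12,13,14,15): 0⊕1⊕0⊕1⊕1⊕1⊕1⊕1 = 0
Syndrome s8…s1 = 0000 → no error.

0000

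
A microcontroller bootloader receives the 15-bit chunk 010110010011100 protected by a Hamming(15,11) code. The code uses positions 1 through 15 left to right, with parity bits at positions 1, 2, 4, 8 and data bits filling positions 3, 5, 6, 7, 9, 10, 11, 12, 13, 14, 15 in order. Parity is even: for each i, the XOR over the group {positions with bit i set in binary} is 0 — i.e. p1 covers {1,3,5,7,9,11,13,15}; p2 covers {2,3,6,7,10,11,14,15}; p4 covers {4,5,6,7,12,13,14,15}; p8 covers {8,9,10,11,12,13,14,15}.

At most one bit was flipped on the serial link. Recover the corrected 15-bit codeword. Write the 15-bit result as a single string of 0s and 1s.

110110010011100

s1 (pos 1,3,5,7,9,11,13,15): 0⊕0⊕1⊕0⊕0⊕1⊕1⊕0 = 1
s2 (pos 2,3,6,7,10,11,14,15): 1⊕0⊕0⊕0⊕0⊕1⊕0⊕0 = 0
s4 (pos 4,5,6,7,12,13,14,15): 1⊕1⊕0⊕0⊕1⊕1⊕0⊕0 = 0
s8 (pos 8,9,10,11,12,13,14,15): 1⊕0⊕0⊕1⊕1⊕1⊕0⊕0 = 0
Syndrome s8…s1 = 0001 → error at position 1.
Flip position 1: 010110010011100 → 110110010011100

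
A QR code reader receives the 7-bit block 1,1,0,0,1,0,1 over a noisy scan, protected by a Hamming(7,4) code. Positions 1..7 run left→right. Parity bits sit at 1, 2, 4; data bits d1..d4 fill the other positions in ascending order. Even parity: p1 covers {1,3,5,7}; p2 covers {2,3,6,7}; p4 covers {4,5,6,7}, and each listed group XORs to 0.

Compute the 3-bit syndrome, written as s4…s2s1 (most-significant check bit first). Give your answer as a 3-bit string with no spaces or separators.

001

s1 (pos 1,3,5,7): 1⊕0⊕1⊕1 = 1
s2 (pos 2,3,6,7): 1⊕0⊕0⊕1 = 0
s4 (pos 4,5,6,7): 0⊕1⊕0⊕1 = 0
Syndrome s4…s1 = 001 → error at position 1.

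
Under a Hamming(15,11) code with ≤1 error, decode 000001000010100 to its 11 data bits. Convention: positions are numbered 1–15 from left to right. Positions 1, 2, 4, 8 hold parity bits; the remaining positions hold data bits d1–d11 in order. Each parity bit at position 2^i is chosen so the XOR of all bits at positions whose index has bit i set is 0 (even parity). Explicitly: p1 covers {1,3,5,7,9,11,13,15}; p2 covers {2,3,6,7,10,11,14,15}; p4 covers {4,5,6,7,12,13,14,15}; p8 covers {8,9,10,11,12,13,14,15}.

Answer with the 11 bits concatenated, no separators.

00100010100

s1 (pos 1,3,5,7,9,11,13,15): 0⊕0⊕0⊕0⊕0⊕1⊕1⊕0 = 0
s2 (pos 2,3,6,7,10,11,14,15): 0⊕0⊕1⊕0⊕0⊕1⊕0⊕0 = 0
s4 (pos 4,5,6,7,12,13,14,15): 0⊕0⊕1⊕0⊕0⊕1⊕0⊕0 = 0
s8 (pos 8,9,10,11,12,13,14,15): 0⊕0⊕0⊕1⊕0⊕1⊕0⊕0 = 0
Syndrome s8…s1 = 0000 → no error.
Read data bits from positions 3,5,6,7,9,10,11,12,13,14,15: 00100010100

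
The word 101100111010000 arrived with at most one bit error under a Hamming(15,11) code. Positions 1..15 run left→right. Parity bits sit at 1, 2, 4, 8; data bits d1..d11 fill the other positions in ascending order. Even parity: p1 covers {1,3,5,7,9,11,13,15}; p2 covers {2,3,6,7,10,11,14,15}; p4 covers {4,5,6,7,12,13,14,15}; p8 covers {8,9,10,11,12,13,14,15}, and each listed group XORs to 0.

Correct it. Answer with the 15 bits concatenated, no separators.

s1 (pos 1,3,5,7,9,11,13,15): 1⊕1⊕0⊕1⊕1⊕1⊕0⊕0 = 1
s2 (pos 2,3,6,7,10,11,14,15): 0⊕1⊕0⊕1⊕0⊕1⊕0⊕0 = 1
s4 (pos 4,5,6,7,12,13,14,15): 1⊕0⊕0⊕1⊕0⊕0⊕0⊕0 = 0
s8 (pos 8,9,10,11,12,13,14,15): 1⊕1⊕0⊕1⊕0⊕0⊕0⊕0 = 1
Syndrome s8…s1 = 1011 → error at position 11.
Flip position 11: 101100111010000 → 101100111000000

101100111000000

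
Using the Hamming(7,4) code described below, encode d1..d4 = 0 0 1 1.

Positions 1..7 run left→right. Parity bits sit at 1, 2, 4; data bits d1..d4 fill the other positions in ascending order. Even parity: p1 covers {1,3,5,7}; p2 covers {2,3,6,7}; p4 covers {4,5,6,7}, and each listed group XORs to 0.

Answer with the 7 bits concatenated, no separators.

1000011

Place data at non-parity positions: p1 p2 0 p4 0 1 1
p1 (pos 1,3,5,7): XOR of data positions = 0⊕0⊕1 = 1
p2 (pos 2,3,6,7): XOR of data positions = 0⊕1⊕1 = 0
p4 (pos 4,5,6,7): XOR of data positions = 0⊕1⊕1 = 0
Codeword: 1000011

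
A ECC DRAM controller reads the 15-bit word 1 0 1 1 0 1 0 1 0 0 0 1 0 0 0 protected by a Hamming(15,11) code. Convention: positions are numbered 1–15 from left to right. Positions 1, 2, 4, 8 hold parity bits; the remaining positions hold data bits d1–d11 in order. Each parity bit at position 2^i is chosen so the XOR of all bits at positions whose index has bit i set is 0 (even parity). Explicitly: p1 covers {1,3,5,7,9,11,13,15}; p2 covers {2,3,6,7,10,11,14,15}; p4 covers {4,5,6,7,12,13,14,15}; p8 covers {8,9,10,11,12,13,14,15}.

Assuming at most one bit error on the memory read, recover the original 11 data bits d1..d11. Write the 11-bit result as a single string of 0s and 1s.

s1 (pos 1,3,5,7,9,11,13,15): 1⊕1⊕0⊕0⊕0⊕0⊕0⊕0 = 0
s2 (pos 2,3,6,7,10,11,14,15): 0⊕1⊕1⊕0⊕0⊕0⊕0⊕0 = 0
s4 (pos 4,5,6,7,12,13,14,15): 1⊕0⊕1⊕0⊕1⊕0⊕0⊕0 = 1
s8 (pos 8,9,10,11,12,13,14,15): 1⊕0⊕0⊕0⊕1⊕0⊕0⊕0 = 0
Syndrome s8…s1 = 0100 → error at position 4.
Flip position 4: 101101010001000 → 101001010001000
Read data bits from positions 3,5,6,7,9,10,11,12,13,14,15: 10100001000

10100001000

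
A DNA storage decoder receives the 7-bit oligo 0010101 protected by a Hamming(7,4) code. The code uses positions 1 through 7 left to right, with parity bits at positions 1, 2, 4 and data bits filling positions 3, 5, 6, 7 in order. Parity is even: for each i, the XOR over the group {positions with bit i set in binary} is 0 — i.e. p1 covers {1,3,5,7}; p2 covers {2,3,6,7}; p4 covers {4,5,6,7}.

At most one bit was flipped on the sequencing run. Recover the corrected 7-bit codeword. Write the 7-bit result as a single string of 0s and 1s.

s1 (pos 1,3,5,7): 0⊕1⊕1⊕1 = 1
s2 (pos 2,3,6,7): 0⊕1⊕0⊕1 = 0
s4 (pos 4,5,6,7): 0⊕1⊕0⊕1 = 0
Syndrome s4…s1 = 001 → error at position 1.
Flip position 1: 0010101 → 1010101

1010101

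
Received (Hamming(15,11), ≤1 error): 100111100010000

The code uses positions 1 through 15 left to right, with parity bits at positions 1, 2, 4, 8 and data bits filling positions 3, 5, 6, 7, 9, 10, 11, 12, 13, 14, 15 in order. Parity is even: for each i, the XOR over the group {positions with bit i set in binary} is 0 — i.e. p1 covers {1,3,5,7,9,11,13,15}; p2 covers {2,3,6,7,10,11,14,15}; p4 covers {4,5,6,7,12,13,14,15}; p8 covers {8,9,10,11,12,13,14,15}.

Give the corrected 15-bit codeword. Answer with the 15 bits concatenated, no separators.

100111100110000

s1 (pos 1,3,5,7,9,11,13,15): 1⊕0⊕1⊕1⊕0⊕1⊕0⊕0 = 0
s2 (pos 2,3,6,7,10,11,14,15): 0⊕0⊕1⊕1⊕0⊕1⊕0⊕0 = 1
s4 (pos 4,5,6,7,12,13,14,15): 1⊕1⊕1⊕1⊕0⊕0⊕0⊕0 = 0
s8 (pos 8,9,10,11,12,13,14,15): 0⊕0⊕0⊕1⊕0⊕0⊕0⊕0 = 1
Syndrome s8…s1 = 1010 → error at position 10.
Flip position 10: 100111100010000 → 100111100110000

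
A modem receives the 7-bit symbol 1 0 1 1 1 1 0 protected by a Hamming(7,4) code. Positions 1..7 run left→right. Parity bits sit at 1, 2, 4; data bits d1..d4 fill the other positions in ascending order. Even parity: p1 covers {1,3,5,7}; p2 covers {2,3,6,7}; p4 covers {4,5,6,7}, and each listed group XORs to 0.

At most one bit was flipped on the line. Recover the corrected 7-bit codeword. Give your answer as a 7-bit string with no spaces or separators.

1011010

s1 (pos 1,3,5,7): 1⊕1⊕1⊕0 = 1
s2 (pos 2,3,6,7): 0⊕1⊕1⊕0 = 0
s4 (pos 4,5,6,7): 1⊕1⊕1⊕0 = 1
Syndrome s4…s1 = 101 → error at position 5.
Flip position 5: 1011110 → 1011010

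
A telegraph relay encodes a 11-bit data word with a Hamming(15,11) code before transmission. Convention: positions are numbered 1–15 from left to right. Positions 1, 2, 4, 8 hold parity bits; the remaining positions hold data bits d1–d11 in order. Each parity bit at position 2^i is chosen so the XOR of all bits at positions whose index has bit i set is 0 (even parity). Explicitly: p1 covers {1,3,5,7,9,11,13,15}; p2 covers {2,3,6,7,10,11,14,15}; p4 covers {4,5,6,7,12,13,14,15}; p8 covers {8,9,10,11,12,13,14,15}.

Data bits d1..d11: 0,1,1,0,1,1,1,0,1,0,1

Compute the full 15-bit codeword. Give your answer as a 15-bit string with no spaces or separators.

Place data at non-parity positions: p1 p2 0 p4 1 1 0 p8 1 1 1 0 1 0 1
p1 (pos 1,3,5,7,9,11,13,15): XOR of data positions = 0⊕1⊕0⊕1⊕1⊕1⊕1 = 1
p2 (pos 2,3,6,7,10,11,14,15): XOR of data positions = 0⊕1⊕0⊕1⊕1⊕0⊕1 = 0
p4 (pos 4,5,6,7,12,13,14,15): XOR of data positions = 1⊕1⊕0⊕0⊕1⊕0⊕1 = 0
p8 (pos 8,9,10,11,12,13,14,15): XOR of data positions = 1⊕1⊕1⊕0⊕1⊕0⊕1 = 1
Codeword: 100011011110101

100011011110101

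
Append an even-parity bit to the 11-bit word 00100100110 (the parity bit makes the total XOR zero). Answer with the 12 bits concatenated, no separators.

XOR of the 11 data bits: 0⊕0⊕1⊕0⊕0⊕1⊕0⊕0⊕1⊕1⊕0 = 0
Parity bit = 0 (so all 12 bits XOR to 0).

001001001100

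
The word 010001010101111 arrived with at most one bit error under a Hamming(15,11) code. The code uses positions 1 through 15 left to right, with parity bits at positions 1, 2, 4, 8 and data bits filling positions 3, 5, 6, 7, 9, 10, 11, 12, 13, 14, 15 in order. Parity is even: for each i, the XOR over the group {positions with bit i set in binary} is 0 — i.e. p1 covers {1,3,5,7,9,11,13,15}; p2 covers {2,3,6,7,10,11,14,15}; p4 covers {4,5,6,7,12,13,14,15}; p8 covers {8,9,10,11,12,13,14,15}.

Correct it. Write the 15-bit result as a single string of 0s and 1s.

s1 (pos 1,3,5,7,9,11,13,15): 0⊕0⊕0⊕0⊕0⊕0⊕1⊕1 = 0
s2 (pos 2,3,6,7,10,11,14,15): 1⊕0⊕1⊕0⊕1⊕0⊕1⊕1 = 1
s4 (pos 4,5,6,7,12,13,14,15): 0⊕0⊕1⊕0⊕1⊕1⊕1⊕1 = 1
s8 (pos 8,9,10,11,12,13,14,15): 1⊕0⊕1⊕0⊕1⊕1⊕1⊕1 = 0
Syndrome s8…s1 = 0110 → error at position 6.
Flip position 6: 010001010101111 → 010000010101111

010000010101111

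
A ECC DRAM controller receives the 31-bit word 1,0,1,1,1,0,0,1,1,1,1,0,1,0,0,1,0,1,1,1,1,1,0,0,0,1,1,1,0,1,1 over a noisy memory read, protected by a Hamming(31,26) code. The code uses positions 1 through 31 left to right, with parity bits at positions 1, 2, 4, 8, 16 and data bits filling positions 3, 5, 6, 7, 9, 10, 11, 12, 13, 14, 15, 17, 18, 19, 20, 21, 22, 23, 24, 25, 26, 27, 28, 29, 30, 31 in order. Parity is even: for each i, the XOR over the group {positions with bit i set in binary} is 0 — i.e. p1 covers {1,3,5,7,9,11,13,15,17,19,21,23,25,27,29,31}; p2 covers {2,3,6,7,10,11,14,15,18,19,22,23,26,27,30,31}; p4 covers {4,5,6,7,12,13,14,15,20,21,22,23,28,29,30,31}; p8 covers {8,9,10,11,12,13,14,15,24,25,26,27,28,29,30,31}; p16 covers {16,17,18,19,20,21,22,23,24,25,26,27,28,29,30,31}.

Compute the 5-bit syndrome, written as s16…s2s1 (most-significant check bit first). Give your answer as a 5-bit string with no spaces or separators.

s1 (pos 1,3,5,7,9,11,13,15,17,19,21,23,25,27,29,31): 1⊕1⊕1⊕0⊕1⊕1⊕1⊕0⊕0⊕1⊕1⊕0⊕0⊕1⊕0⊕1 = 0
s2 (pos 2,3,6,7,10,11,14,15,18,19,22,23,26,27,30,31): 0⊕1⊕0⊕0⊕1⊕1⊕0⊕0⊕1⊕1⊕1⊕0⊕1⊕1⊕1⊕1 = 0
s4 (pos 4,5,6,7,12,13,14,15,20,21,22,23,28,29,30,31): 1⊕1⊕0⊕0⊕0⊕1⊕0⊕0⊕1⊕1⊕1⊕0⊕1⊕0⊕1⊕1 = 1
s8 (pos 8,9,10,11,12,13,14,15,24,25,26,27,28,29,30,31): 1⊕1⊕1⊕1⊕0⊕1⊕0⊕0⊕0⊕0⊕1⊕1⊕1⊕0⊕1⊕1 = 0
s16 (pos 16,17,18,19,20,21,22,23,24,25,26,27,28,29,30,31): 1⊕0⊕1⊕1⊕1⊕1⊕1⊕0⊕0⊕0⊕1⊕1⊕1⊕0⊕1⊕1 = 1
Syndrome s16…s1 = 10100 → error at position 20.

10100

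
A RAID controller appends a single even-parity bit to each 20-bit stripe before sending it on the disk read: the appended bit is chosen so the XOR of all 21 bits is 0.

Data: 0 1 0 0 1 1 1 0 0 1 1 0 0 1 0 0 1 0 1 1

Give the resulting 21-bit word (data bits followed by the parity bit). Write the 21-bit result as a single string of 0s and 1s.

010011100110010010110

XOR of the 20 data bits: 0⊕1⊕0⊕0⊕1⊕1⊕1⊕0⊕0⊕1⊕1⊕0⊕0⊕1⊕0⊕0⊕1⊕0⊕1⊕1 = 0
Parity bit = 0 (so all 21 bits XOR to 0).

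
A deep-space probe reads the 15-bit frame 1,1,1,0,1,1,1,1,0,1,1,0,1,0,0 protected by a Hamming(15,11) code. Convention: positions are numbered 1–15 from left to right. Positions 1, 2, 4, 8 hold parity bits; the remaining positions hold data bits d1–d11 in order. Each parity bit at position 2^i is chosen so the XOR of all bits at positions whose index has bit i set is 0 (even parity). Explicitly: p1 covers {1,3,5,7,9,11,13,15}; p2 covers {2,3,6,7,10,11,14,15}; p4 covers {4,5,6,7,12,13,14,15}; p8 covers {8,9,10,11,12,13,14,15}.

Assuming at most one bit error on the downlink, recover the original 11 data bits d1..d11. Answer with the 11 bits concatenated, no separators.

11110110100

s1 (pos 1,3,5,7,9,11,13,15): 1⊕1⊕1⊕1⊕0⊕1⊕1⊕0 = 0
s2 (pos 2,3,6,7,10,11,14,15): 1⊕1⊕1⊕1⊕1⊕1⊕0⊕0 = 0
s4 (pos 4,5,6,7,12,13,14,15): 0⊕1⊕1⊕1⊕0⊕1⊕0⊕0 = 0
s8 (pos 8,9,10,11,12,13,14,15): 1⊕0⊕1⊕1⊕0⊕1⊕0⊕0 = 0
Syndrome s8…s1 = 0000 → no error.
Read data bits from positions 3,5,6,7,9,10,11,12,13,14,15: 11110110100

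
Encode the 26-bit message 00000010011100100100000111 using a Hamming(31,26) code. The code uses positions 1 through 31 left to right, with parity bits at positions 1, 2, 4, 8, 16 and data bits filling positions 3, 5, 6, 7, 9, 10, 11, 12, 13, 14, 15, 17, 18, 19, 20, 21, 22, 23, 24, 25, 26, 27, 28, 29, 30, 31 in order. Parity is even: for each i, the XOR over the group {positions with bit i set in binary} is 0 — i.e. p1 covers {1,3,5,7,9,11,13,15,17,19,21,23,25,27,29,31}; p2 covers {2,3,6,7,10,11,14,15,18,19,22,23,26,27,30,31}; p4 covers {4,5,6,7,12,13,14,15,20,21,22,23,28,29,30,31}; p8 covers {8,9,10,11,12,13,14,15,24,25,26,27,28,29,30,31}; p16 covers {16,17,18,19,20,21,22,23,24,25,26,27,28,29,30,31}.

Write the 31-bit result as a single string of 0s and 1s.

0001000000100110100100100000111

Place data at non-parity positions: p1 p2 0 p4 0 0 0 p8 0 0 1 0 0 1 1 p16 1 0 0 1 0 0 1 0 0 0 0 0 1 1 1
p1 (pos 1,3,5,7,9,11,13,15,17,19,21,23,25,27,29,31): XOR of data positions = 0⊕0⊕0⊕0⊕1⊕0⊕1⊕1⊕0⊕0⊕1⊕0⊕0⊕1⊕1 = 0
p2 (pos 2,3,6,7,10,11,14,15,18,19,22,23,26,27,30,31): XOR of data positions = 0⊕0⊕0⊕0⊕1⊕1⊕1⊕0⊕0⊕0⊕1⊕0⊕0⊕1⊕1 = 0
p4 (pos 4,5,6,7,12,13,14,15,20,21,22,23,28,29,30,31): XOR of data positions = 0⊕0⊕0⊕0⊕0⊕1⊕1⊕1⊕0⊕0⊕1⊕0⊕1⊕1⊕1 = 1
p8 (pos 8,9,10,11,12,13,14,15,24,25,26,27,28,29,30,31): XOR of data positions = 0⊕0⊕1⊕0⊕0⊕1⊕1⊕0⊕0⊕0⊕0⊕0⊕1⊕1⊕1 = 0
p16 (pos 16,17,18,19,20,21,22,23,24,25,26,27,28,29,30,31): XOR of data positions = 1⊕0⊕0⊕1⊕0⊕0⊕1⊕0⊕0⊕0⊕0⊕0⊕1⊕1⊕1 = 0
Codeword: 0001000000100110100100100000111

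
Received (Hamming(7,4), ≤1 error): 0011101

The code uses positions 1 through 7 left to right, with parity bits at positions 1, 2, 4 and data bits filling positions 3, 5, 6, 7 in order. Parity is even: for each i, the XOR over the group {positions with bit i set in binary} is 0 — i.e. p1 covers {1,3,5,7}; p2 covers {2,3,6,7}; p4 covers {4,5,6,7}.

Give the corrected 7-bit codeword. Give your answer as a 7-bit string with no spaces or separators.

s1 (pos 1,3,5,7): 0⊕1⊕1⊕1 = 1
s2 (pos 2,3,6,7): 0⊕1⊕0⊕1 = 0
s4 (pos 4,5,6,7): 1⊕1⊕0⊕1 = 1
Syndrome s4…s1 = 101 → error at position 5.
Flip position 5: 0011101 → 0011001

0011001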